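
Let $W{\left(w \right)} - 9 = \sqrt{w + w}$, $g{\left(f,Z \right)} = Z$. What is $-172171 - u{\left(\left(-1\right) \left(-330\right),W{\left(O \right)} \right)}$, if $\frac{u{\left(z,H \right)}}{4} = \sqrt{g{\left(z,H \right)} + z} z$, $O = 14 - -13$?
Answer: $-172171 - 1320 \sqrt{339 + 3 \sqrt{6}} \approx -1.9674 \cdot 10^{5}$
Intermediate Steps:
$O = 27$ ($O = 14 + 13 = 27$)
$W{\left(w \right)} = 9 + \sqrt{2} \sqrt{w}$ ($W{\left(w \right)} = 9 + \sqrt{w + w} = 9 + \sqrt{2 w} = 9 + \sqrt{2} \sqrt{w}$)
$u{\left(z,H \right)} = 4 z \sqrt{H + z}$ ($u{\left(z,H \right)} = 4 \sqrt{H + z} z = 4 z \sqrt{H + z}$)
$-172171 - u{\left(\left(-1\right) \left(-330\right),W{\left(O \right)} \right)} = -172171 - 4 \left(\left(-1\right) \left(-330\right)\right) \sqrt{\left(9 + \sqrt{2} \sqrt{27}\right) - -330} = -172171 - 4 \cdot 330 \sqrt{\left(9 + \sqrt{2} \cdot 3 \sqrt{3}\right) + 330} = -172171 - 4 \cdot 330 \sqrt{\left(9 + 3 \sqrt{6}\right) + 330} = -172171 - 4 \cdot 330 \sqrt{339 + 3 \sqrt{6}} = -172171 - 1320 \sqrt{339 + 3 \sqrt{6}}$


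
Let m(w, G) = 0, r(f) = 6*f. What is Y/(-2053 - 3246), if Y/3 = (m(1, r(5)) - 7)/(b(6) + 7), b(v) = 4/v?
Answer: 9/17411 ≈ 0.00051691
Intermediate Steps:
Y = -63/23 (Y = 3*((0 - 7)/(4/6 + 7)) = 3*(-7/(4*(1/6) + 7)) = 3*(-7/(2/3 + 7)) = 3*(-7/23/3) = 3*(-7*3/23) = 3*(-21/23) = -63/23 ≈ -2.7391)
Y/(-2053 - 3246) = -63/(23*(-2053 - 3246)) = -63/23/(-5299) = -63/23*(-1/5299) = 9/17411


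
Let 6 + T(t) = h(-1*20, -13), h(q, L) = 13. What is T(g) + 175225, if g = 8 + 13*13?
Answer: 175232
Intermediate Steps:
g = 177 (g = 8 + 169 = 177)
T(t) = 7 (T(t) = -6 + 13 = 7)
T(g) + 175225 = 7 + 175225 = 175232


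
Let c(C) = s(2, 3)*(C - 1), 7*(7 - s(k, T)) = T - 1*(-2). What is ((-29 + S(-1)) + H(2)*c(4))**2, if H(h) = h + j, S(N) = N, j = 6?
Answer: 715716/49 ≈ 14606.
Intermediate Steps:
s(k, T) = 47/7 - T/7 (s(k, T) = 7 - (T - 1*(-2))/7 = 7 - (T + 2)/7 = 7 - (2 + T)/7 = 7 + (-2/7 - T/7) = 47/7 - T/7)
H(h) = 6 + h (H(h) = h + 6 = 6 + h)
c(C) = -44/7 + 44*C/7 (c(C) = (47/7 - 1/7*3)*(C - 1) = (47/7 - 3/7)*(-1 + C) = 44*(-1 + C)/7 = -44/7 + 44*C/7)
((-29 + S(-1)) + H(2)*c(4))**2 = ((-29 - 1) + (6 + 2)*(-44/7 + (44/7)*4))**2 = (-30 + 8*(-44/7 + 176/7))**2 = (-30 + 8*(132/7))**2 = (-30 + 1056/7)**2 = (846/7)**2 = 715716/49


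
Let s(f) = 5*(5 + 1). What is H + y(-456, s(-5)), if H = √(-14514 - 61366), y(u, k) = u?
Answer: -456 + 2*I*√18970 ≈ -456.0 + 275.46*I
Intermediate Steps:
s(f) = 30 (s(f) = 5*6 = 30)
H = 2*I*√18970 (H = √(-75880) = 2*I*√18970 ≈ 275.46*I)
H + y(-456, s(-5)) = 2*I*√18970 - 456 = -456 + 2*I*√18970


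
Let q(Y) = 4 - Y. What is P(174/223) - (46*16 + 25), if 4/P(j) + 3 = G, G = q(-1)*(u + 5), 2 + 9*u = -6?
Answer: -60101/79 ≈ -760.77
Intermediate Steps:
u = -8/9 (u = -2/9 + (1/9)*(-6) = -2/9 - 2/3 = -8/9 ≈ -0.88889)
G = 185/9 (G = (4 - 1*(-1))*(-8/9 + 5) = (4 + 1)*(37/9) = 5*(37/9) = 185/9 ≈ 20.556)
P(j) = 18/79 (P(j) = 4/(-3 + 185/9) = 4/(158/9) = 4*(9/158) = 18/79)
P(174/223) - (46*16 + 25) = 18/79 - (46*16 + 25) = 18/79 - (736 + 25) = 18/79 - 1*761 = 18/79 - 761 = -60101/79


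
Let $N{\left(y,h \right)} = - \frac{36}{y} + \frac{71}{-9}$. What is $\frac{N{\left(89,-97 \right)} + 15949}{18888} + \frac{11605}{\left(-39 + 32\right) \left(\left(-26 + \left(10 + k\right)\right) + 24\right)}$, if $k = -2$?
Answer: $- \frac{14586592499}{52952508} \approx -275.47$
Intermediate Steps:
$N{\left(y,h \right)} = - \frac{71}{9} - \frac{36}{y}$ ($N{\left(y,h \right)} = - \frac{36}{y} + 71 \left(- \frac{1}{9}\right) = - \frac{36}{y} - \frac{71}{9} = - \frac{71}{9} - \frac{36}{y}$)
$\frac{N{\left(89,-97 \right)} + 15949}{18888} + \frac{11605}{\left(-39 + 32\right) \left(\left(-26 + \left(10 + k\right)\right) + 24\right)} = \frac{\left(- \frac{71}{9} - \frac{36}{89}\right) + 15949}{18888} + \frac{11605}{\left(-39 + 32\right) \left(\left(-26 + \left(10 - 2\right)\right) + 24\right)} = \left(\left(- \frac{71}{9} - \frac{36}{89}\right) + 15949\right) \frac{1}{18888} + \frac{11605}{\left(-7\right) \left(\left(-26 + 8\right) + 24\right)} = \left(\left(- \frac{71}{9} - \frac{36}{89}\right) + 15949\right) \frac{1}{18888} + \frac{11605}{\left(-7\right) \left(-18 + 24\right)} = \left(- \frac{6643}{801} + 15949\right) \frac{1}{18888} + \frac{11605}{\left(-7\right) 6} = \frac{12768506}{801} \cdot \frac{1}{18888} + \frac{11605}{-42} = \frac{6384253}{7564644} + 11605 \left(- \frac{1}{42}\right) = \frac{6384253}{7564644} - \frac{11605}{42} = - \frac{14586592499}{52952508}$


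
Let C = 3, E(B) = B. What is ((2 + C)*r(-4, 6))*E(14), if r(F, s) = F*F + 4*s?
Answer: 2800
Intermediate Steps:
r(F, s) = F² + 4*s
((2 + C)*r(-4, 6))*E(14) = ((2 + 3)*((-4)² + 4*6))*14 = (5*(16 + 24))*14 = (5*40)*14 = 200*14 = 2800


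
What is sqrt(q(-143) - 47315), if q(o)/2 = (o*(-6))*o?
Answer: I*sqrt(292703) ≈ 541.02*I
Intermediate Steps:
q(o) = -12*o**2 (q(o) = 2*((o*(-6))*o) = 2*((-6*o)*o) = 2*(-6*o**2) = -12*o**2)
sqrt(q(-143) - 47315) = sqrt(-12*(-143)**2 - 47315) = sqrt(-12*20449 - 47315) = sqrt(-245388 - 47315) = sqrt(-292703) = I*sqrt(292703)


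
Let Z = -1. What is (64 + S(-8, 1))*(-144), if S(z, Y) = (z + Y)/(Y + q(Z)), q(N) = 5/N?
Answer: -9468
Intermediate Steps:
S(z, Y) = (Y + z)/(-5 + Y) (S(z, Y) = (z + Y)/(Y + 5/(-1)) = (Y + z)/(Y + 5*(-1)) = (Y + z)/(Y - 5) = (Y + z)/(-5 + Y))
(64 + S(-8, 1))*(-144) = (64 + (1 - 8)/(-5 + 1))*(-144) = (64 - 7/(-4))*(-144) = (64 - 1/4*(-7))*(-144) = (64 + 7/4)*(-144) = (263/4)*(-144) = -9468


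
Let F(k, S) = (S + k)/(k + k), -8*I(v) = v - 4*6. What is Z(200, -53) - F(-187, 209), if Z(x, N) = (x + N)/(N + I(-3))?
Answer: -19595/6749 ≈ -2.9034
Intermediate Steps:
I(v) = 3 - v/8 (I(v) = -(v - 4*6)/8 = -(v - 24)/8 = -(-24 + v)/8 = 3 - v/8)
F(k, S) = (S + k)/(2*k) (F(k, S) = (S + k)/((2*k)) = (S + k)*(1/(2*k)) = (S + k)/(2*k))
Z(x, N) = (N + x)/(27/8 + N) (Z(x, N) = (x + N)/(N + (3 - ⅛*(-3))) = (N + x)/(N + (3 + 3/8)) = (N + x)/(N + 27/8) = (N + x)/(27/8 + N))
Z(200, -53) - F(-187, 209) = 8*(-53 + 200)/(27 + 8*(-53)) - (209 - 187)/(2*(-187)) = 8*147/(27 - 424) - (-1)*22/(2*187) = 8*147/(-397) - 1*(-1/17) = 8*(-1/397)*147 + 1/17 = -1176/397 + 1/17 = -19595/6749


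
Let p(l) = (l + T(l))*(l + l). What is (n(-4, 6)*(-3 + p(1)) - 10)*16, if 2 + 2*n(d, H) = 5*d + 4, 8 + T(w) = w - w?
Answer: 2288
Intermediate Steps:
T(w) = -8 (T(w) = -8 + (w - w) = -8 + 0 = -8)
p(l) = 2*l*(-8 + l) (p(l) = (l - 8)*(l + l) = (-8 + l)*(2*l) = 2*l*(-8 + l))
n(d, H) = 1 + 5*d/2 (n(d, H) = -1 + (5*d + 4)/2 = -1 + (4 + 5*d)/2 = -1 + (2 + 5*d/2) = 1 + 5*d/2)
(n(-4, 6)*(-3 + p(1)) - 10)*16 = ((1 + (5/2)*(-4))*(-3 + 2*1*(-8 + 1)) - 10)*16 = ((1 - 10)*(-3 + 2*1*(-7)) - 10)*16 = (-9*(-3 - 14) - 10)*16 = (-9*(-17) - 10)*16 = (153 - 10)*16 = 143*16 = 2288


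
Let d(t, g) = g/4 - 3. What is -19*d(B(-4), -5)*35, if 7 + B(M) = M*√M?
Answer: 11305/4 ≈ 2826.3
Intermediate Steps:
B(M) = -7 + M^(3/2) (B(M) = -7 + M*√M = -7 + M^(3/2))
d(t, g) = -3 + g/4 (d(t, g) = g*(¼) - 3 = g/4 - 3 = -3 + g/4)
-19*d(B(-4), -5)*35 = -19*(-3 + (¼)*(-5))*35 = -19*(-3 - 5/4)*35 = -19*(-17/4)*35 = (323/4)*35 = 11305/4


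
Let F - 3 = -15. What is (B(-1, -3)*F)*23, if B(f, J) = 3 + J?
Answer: 0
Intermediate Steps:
F = -12 (F = 3 - 15 = -12)
(B(-1, -3)*F)*23 = ((3 - 3)*(-12))*23 = (0*(-12))*23 = 0*23 = 0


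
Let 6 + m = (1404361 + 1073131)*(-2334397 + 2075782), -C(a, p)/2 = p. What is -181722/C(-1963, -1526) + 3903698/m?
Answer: -29108078183430347/488866760906118 ≈ -59.542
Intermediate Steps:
C(a, p) = -2*p
m = -640716593586 (m = -6 + (1404361 + 1073131)*(-2334397 + 2075782) = -6 + 2477492*(-258615) = -6 - 640716593580 = -640716593586)
-181722/C(-1963, -1526) + 3903698/m = -181722/((-2*(-1526))) + 3903698/(-640716593586) = -181722/3052 + 3903698*(-1/640716593586) = -181722*1/3052 - 1951849/320358296793 = -90861/1526 - 1951849/320358296793 = -29108078183430347/488866760906118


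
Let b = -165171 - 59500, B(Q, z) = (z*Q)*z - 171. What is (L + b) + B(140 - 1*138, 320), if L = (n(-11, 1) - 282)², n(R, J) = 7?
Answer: 55583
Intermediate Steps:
B(Q, z) = -171 + Q*z² (B(Q, z) = (Q*z)*z - 171 = Q*z² - 171 = -171 + Q*z²)
b = -224671
L = 75625 (L = (7 - 282)² = (-275)² = 75625)
(L + b) + B(140 - 1*138, 320) = (75625 - 224671) + (-171 + (140 - 1*138)*320²) = -149046 + (-171 + (140 - 138)*102400) = -149046 + (-171 + 2*102400) = -149046 + (-171 + 204800) = -149046 + 204629 = 55583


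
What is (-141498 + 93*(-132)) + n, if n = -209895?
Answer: -363669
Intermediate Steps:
(-141498 + 93*(-132)) + n = (-141498 + 93*(-132)) - 209895 = (-141498 - 12276) - 209895 = -153774 - 209895 = -363669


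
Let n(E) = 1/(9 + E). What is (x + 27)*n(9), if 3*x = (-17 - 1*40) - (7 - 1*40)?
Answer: 19/18 ≈ 1.0556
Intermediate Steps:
x = -8 (x = ((-17 - 1*40) - (7 - 1*40))/3 = ((-17 - 40) - (7 - 40))/3 = (-57 - 1*(-33))/3 = (-57 + 33)/3 = (⅓)*(-24) = -8)
(x + 27)*n(9) = (-8 + 27)/(9 + 9) = 19/18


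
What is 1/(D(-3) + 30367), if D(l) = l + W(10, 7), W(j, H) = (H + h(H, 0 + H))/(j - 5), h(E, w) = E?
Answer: 5/151834 ≈ 3.2931e-5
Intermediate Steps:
W(j, H) = 2*H/(-5 + j) (W(j, H) = (H + H)/(j - 5) = (2*H)/(-5 + j) = 2*H/(-5 + j))
D(l) = 14/5 + l (D(l) = l + 2*7/(-5 + 10) = l + 2*7/5 = l + 2*7*(1/5) = l + 14/5 = 14/5 + l)
1/(D(-3) + 30367) = 1/((14/5 - 3) + 30367) = 1/(-1/5 + 30367) = 1/(151834/5) = 5/151834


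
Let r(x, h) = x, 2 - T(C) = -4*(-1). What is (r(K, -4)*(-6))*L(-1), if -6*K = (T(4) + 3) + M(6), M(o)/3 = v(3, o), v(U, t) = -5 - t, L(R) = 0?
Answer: 0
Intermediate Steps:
T(C) = -2 (T(C) = 2 - (-4)*(-1) = 2 - 1*4 = 2 - 4 = -2)
M(o) = -15 - 3*o (M(o) = 3*(-5 - o) = -15 - 3*o)
K = 16/3 (K = -((-2 + 3) + (-15 - 3*6))/6 = -(1 + (-15 - 18))/6 = -(1 - 33)/6 = -⅙*(-32) = 16/3 ≈ 5.3333)
(r(K, -4)*(-6))*L(-1) = ((16/3)*(-6))*0 = -32*0 = 0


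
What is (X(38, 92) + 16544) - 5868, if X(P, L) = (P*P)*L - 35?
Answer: 143489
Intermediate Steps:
X(P, L) = -35 + L*P**2 (X(P, L) = P**2*L - 35 = L*P**2 - 35 = -35 + L*P**2)
(X(38, 92) + 16544) - 5868 = ((-35 + 92*38**2) + 16544) - 5868 = ((-35 + 92*1444) + 16544) - 5868 = ((-35 + 132848) + 16544) - 5868 = (132813 + 16544) - 5868 = 149357 - 5868 = 143489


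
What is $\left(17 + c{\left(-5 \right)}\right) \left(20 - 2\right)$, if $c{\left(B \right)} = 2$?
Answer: $342$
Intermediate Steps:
$\left(17 + c{\left(-5 \right)}\right) \left(20 - 2\right) = \left(17 + 2\right) \left(20 - 2\right) = 19 \cdot 18 = 342$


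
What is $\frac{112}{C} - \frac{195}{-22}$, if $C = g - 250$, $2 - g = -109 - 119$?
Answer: $\frac{359}{110} \approx 3.2636$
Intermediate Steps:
$g = 230$ ($g = 2 - \left(-109 - 119\right) = 2 - -228 = 2 + 228 = 230$)
$C = -20$ ($C = 230 - 250 = -20$)
$\frac{112}{C} - \frac{195}{-22} = \frac{112}{-20} - \frac{195}{-22} = 112 \left(- \frac{1}{20}\right) - - \frac{195}{22} = - \frac{28}{5} + \frac{195}{22} = \frac{359}{110}$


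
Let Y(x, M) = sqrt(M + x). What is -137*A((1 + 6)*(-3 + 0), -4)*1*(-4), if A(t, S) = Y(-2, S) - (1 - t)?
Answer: -12056 + 548*I*sqrt(6) ≈ -12056.0 + 1342.3*I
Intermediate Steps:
A(t, S) = -1 + t + sqrt(-2 + S) (A(t, S) = sqrt(S - 2) - (1 - t) = sqrt(-2 + S) + (-1 + t) = -1 + t + sqrt(-2 + S))
-137*A((1 + 6)*(-3 + 0), -4)*1*(-4) = -137*(-1 + (1 + 6)*(-3 + 0) + sqrt(-2 - 4))*1*(-4) = -137*(-1 + 7*(-3) + sqrt(-6))*1*(-4) = -137*(-1 - 21 + I*sqrt(6))*1*(-4) = -137*(-22 + I*sqrt(6))*1*(-4) = -137*(-22 + I*sqrt(6))*(-4) = -137*(88 - 4*I*sqrt(6)) = -12056 + 548*I*sqrt(6)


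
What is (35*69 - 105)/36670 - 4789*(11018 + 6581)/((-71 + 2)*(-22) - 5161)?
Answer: 309061509070/13358881 ≈ 23135.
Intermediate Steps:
(35*69 - 105)/36670 - 4789*(11018 + 6581)/((-71 + 2)*(-22) - 5161) = (2415 - 105)*(1/36670) - 4789*17599/(-69*(-22) - 5161) = 2310*(1/36670) - 4789*17599/(1518 - 5161) = 231/3667 - 4789/((-3643*1/17599)) = 231/3667 - 4789/(-3643/17599) = 231/3667 - 4789*(-17599/3643) = 231/3667 + 84281611/3643 = 309061509070/13358881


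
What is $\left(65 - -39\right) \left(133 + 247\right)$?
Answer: $39520$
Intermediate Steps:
$\left(65 - -39\right) \left(133 + 247\right) = \left(65 + 39\right) 380 = 104 \cdot 380 = 39520$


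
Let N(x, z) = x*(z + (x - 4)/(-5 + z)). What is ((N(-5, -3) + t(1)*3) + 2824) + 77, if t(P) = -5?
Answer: 23163/8 ≈ 2895.4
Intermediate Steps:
N(x, z) = x*(z + (-4 + x)/(-5 + z))
((N(-5, -3) + t(1)*3) + 2824) + 77 = ((-5*(-4 - 5 + (-3)² - 5*(-3))/(-5 - 3) - 5*3) + 2824) + 77 = ((-5*(-4 - 5 + 9 + 15)/(-8) - 15) + 2824) + 77 = ((-5*(-⅛)*15 - 15) + 2824) + 77 = ((75/8 - 15) + 2824) + 77 = (-45/8 + 2824) + 77 = 22547/8 + 77 = 23163/8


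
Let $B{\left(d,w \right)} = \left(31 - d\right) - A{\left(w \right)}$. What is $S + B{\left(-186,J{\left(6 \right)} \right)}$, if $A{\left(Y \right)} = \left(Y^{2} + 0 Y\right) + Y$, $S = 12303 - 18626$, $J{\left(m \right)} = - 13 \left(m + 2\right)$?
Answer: $-16818$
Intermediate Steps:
$J{\left(m \right)} = -26 - 13 m$ ($J{\left(m \right)} = - 13 \left(2 + m\right) = -26 - 13 m$)
$S = -6323$
$A{\left(Y \right)} = Y + Y^{2}$ ($A{\left(Y \right)} = \left(Y^{2} + 0\right) + Y = Y^{2} + Y = Y + Y^{2}$)
$B{\left(d,w \right)} = 31 - d - w \left(1 + w\right)$ ($B{\left(d,w \right)} = \left(31 - d\right) - w \left(1 + w\right) = 31 - d - w \left(1 + w\right)$)
$S + B{\left(-186,J{\left(6 \right)} \right)} = -6323 - \left(-217 + \left(-26 - 78\right) \left(1 - 104\right)\right) = -6323 + \left(31 + 186 - \left(-26 - 78\right) \left(1 - 104\right)\right) = -6323 + \left(31 + 186 - - 104 \left(1 - 104\right)\right) = -6323 + \left(31 + 186 - \left(-104\right) \left(-103\right)\right) = -6323 + \left(31 + 186 - 10712\right) = -6323 - 10495 = -16818$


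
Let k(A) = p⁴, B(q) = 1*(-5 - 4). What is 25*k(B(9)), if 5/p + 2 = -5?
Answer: 15625/2401 ≈ 6.5077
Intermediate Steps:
p = -5/7 (p = 5/(-2 - 5) = 5/(-7) = 5*(-⅐) = -5/7 ≈ -0.71429)
B(q) = -9 (B(q) = 1*(-9) = -9)
k(A) = 625/2401 (k(A) = (-5/7)⁴ = 625/2401)
25*k(B(9)) = 25*(625/2401) = 15625/2401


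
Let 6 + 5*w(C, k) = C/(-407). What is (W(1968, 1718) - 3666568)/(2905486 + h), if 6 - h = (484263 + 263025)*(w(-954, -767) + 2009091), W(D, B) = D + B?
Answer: 3726982435/1527640050803758 ≈ 2.4397e-6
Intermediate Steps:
w(C, k) = -6/5 - C/2035 (w(C, k) = -6/5 + (C/(-407))/5 = -6/5 + (C*(-1/407))/5 = -6/5 + (-C/407)/5 = -6/5 - C/2035)
W(D, B) = B + D
h = -3055286014271526/2035 (h = 6 - (484263 + 263025)*((-6/5 - 1/2035*(-954)) + 2009091) = 6 - 747288*((-6/5 + 954/2035) + 2009091) = 6 - 747288*(-1488/2035 + 2009091) = 6 - 747288*4088498697/2035 = 6 - 1*3055286014283736/2035 = 6 - 3055286014283736/2035 = -3055286014271526/2035 ≈ -1.5014e+12)
(W(1968, 1718) - 3666568)/(2905486 + h) = ((1718 + 1968) - 3666568)/(2905486 - 3055286014271526/2035) = (3686 - 3666568)/(-3055280101607516/2035) = -3662882*(-2035/3055280101607516) = 3726982435/1527640050803758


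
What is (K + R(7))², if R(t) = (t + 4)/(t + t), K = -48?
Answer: 436921/196 ≈ 2229.2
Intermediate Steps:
R(t) = (4 + t)/(2*t) (R(t) = (4 + t)/((2*t)) = (4 + t)*(1/(2*t)) = (4 + t)/(2*t))
(K + R(7))² = (-48 + (½)*(4 + 7)/7)² = (-48 + (½)*(⅐)*11)² = (-48 + 11/14)² = (-661/14)² = 436921/196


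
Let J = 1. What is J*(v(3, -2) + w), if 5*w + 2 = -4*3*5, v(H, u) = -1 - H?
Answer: -82/5 ≈ -16.400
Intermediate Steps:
w = -62/5 (w = -2/5 + (-4*3*5)/5 = -2/5 + (-12*5)/5 = -2/5 + (1/5)*(-60) = -2/5 - 12 = -62/5 ≈ -12.400)
J*(v(3, -2) + w) = 1*((-1 - 1*3) - 62/5) = 1*((-1 - 3) - 62/5) = 1*(-4 - 62/5) = 1*(-82/5) = -82/5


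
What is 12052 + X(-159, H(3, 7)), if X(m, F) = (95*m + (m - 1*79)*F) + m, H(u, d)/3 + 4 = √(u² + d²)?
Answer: -356 - 714*√58 ≈ -5793.7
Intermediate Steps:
H(u, d) = -12 + 3*√(d² + u²) (H(u, d) = -12 + 3*√(u² + d²) = -12 + 3*√(d² + u²))
X(m, F) = 96*m + F*(-79 + m) (X(m, F) = (95*m + (m - 79)*F) + m = (95*m + (-79 + m)*F) + m = (95*m + F*(-79 + m)) + m = 96*m + F*(-79 + m))
12052 + X(-159, H(3, 7)) = 12052 + (-79*(-12 + 3*√(7² + 3²)) + 96*(-159) + (-12 + 3*√(7² + 3²))*(-159)) = 12052 + (-79*(-12 + 3*√(49 + 9)) - 15264 + (-12 + 3*√(49 + 9))*(-159)) = 12052 + (-79*(-12 + 3*√58) - 15264 + (-12 + 3*√58)*(-159)) = 12052 + ((948 - 237*√58) - 15264 + (1908 - 477*√58)) = 12052 + (-12408 - 714*√58) = -356 - 714*√58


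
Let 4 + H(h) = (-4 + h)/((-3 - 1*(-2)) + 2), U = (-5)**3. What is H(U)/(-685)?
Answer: 133/685 ≈ 0.19416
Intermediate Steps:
U = -125
H(h) = -8 + h (H(h) = -4 + (-4 + h)/((-3 - 1*(-2)) + 2) = -4 + (-4 + h)/((-3 + 2) + 2) = -4 + (-4 + h)/(-1 + 2) = -4 + (-4 + h)/1 = -4 + (-4 + h)*1 = -4 + (-4 + h) = -8 + h)
H(U)/(-685) = (-8 - 125)/(-685) = -133*(-1/685) = 133/685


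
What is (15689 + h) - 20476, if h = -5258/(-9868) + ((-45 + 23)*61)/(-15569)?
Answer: -367677561673/76817446 ≈ -4786.4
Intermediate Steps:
h = 47552329/76817446 (h = -5258*(-1/9868) - 22*61*(-1/15569) = 2629/4934 - 1342*(-1/15569) = 2629/4934 + 1342/15569 = 47552329/76817446 ≈ 0.61903)
(15689 + h) - 20476 = (15689 + 47552329/76817446) - 20476 = 1205236462623/76817446 - 20476 = -367677561673/76817446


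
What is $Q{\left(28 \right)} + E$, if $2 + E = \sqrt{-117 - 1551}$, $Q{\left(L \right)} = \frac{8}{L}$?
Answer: $- \frac{12}{7} + 2 i \sqrt{417} \approx -1.7143 + 40.841 i$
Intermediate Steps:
$E = -2 + 2 i \sqrt{417}$ ($E = -2 + \sqrt{-117 - 1551} = -2 + \sqrt{-1668} = -2 + 2 i \sqrt{417} \approx -2.0 + 40.841 i$)
$Q{\left(28 \right)} + E = \frac{8}{28} - \left(2 - 2 i \sqrt{417}\right) = 8 \cdot \frac{1}{28} - \left(2 - 2 i \sqrt{417}\right) = \frac{2}{7} - \left(2 - 2 i \sqrt{417}\right) = - \frac{12}{7} + 2 i \sqrt{417}$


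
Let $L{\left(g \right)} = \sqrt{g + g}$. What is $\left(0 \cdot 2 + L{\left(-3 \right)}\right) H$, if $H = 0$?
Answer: $0$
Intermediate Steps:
$L{\left(g \right)} = \sqrt{2} \sqrt{g}$ ($L{\left(g \right)} = \sqrt{2 g} = \sqrt{2} \sqrt{g}$)
$\left(0 \cdot 2 + L{\left(-3 \right)}\right) H = \left(0 \cdot 2 + \sqrt{2} \sqrt{-3}\right) 0 = \left(0 + \sqrt{2} i \sqrt{3}\right) 0 = \left(0 + i \sqrt{6}\right) 0 = i \sqrt{6} \cdot 0 = 0$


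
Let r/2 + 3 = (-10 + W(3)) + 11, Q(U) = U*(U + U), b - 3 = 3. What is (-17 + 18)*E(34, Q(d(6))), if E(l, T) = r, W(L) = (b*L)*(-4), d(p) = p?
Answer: -148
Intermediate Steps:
b = 6 (b = 3 + 3 = 6)
W(L) = -24*L (W(L) = (6*L)*(-4) = -24*L)
Q(U) = 2*U**2 (Q(U) = U*(2*U) = 2*U**2)
r = -148 (r = -6 + 2*((-10 - 24*3) + 11) = -6 + 2*((-10 - 72) + 11) = -6 + 2*(-82 + 11) = -6 + 2*(-71) = -6 - 142 = -148)
E(l, T) = -148
(-17 + 18)*E(34, Q(d(6))) = (-17 + 18)*(-148) = 1*(-148) = -148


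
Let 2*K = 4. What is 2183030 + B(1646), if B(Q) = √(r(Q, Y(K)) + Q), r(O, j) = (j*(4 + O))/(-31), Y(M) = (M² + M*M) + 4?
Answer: 2183030 + √968006/31 ≈ 2.1831e+6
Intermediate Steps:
K = 2 (K = (½)*4 = 2)
Y(M) = 4 + 2*M² (Y(M) = (M² + M²) + 4 = 2*M² + 4 = 4 + 2*M²)
r(O, j) = -j*(4 + O)/31 (r(O, j) = (j*(4 + O))*(-1/31) = -j*(4 + O)/31)
B(Q) = √(-48/31 + 19*Q/31) (B(Q) = √(-(4 + 2*2²)*(4 + Q)/31 + Q) = √(-(4 + 2*4)*(4 + Q)/31 + Q) = √(-(4 + 8)*(4 + Q)/31 + Q) = √(-1/31*12*(4 + Q) + Q) = √((-48/31 - 12*Q/31) + Q) = √(-48/31 + 19*Q/31))
2183030 + B(1646) = 2183030 + √(-1488 + 589*1646)/31 = 2183030 + √(-1488 + 969494)/31 = 2183030 + √968006/31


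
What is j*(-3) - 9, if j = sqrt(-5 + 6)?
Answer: -12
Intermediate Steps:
j = 1 (j = sqrt(1) = 1)
j*(-3) - 9 = 1*(-3) - 9 = -3 - 9 = -12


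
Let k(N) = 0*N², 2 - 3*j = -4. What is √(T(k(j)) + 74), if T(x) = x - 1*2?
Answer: 6*√2 ≈ 8.4853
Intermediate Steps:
j = 2 (j = ⅔ - ⅓*(-4) = ⅔ + 4/3 = 2)
k(N) = 0
T(x) = -2 + x (T(x) = x - 2 = -2 + x)
√(T(k(j)) + 74) = √((-2 + 0) + 74) = √(-2 + 74) = √72 = 6*√2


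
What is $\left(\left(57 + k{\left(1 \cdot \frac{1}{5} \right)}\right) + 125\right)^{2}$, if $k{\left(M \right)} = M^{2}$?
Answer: $\frac{20711601}{625} \approx 33139.0$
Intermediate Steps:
$\left(\left(57 + k{\left(1 \cdot \frac{1}{5} \right)}\right) + 125\right)^{2} = \left(\left(57 + \left(1 \cdot \frac{1}{5}\right)^{2}\right) + 125\right)^{2} = \left(\left(57 + \left(\frac{1}{5}\right)^{2}\right) + 125\right)^{2} = \left(\left(57 + \frac{1}{25}\right) + 125\right)^{2} = \left(\frac{1426}{25} + 125\right)^{2} = \left(\frac{4551}{25}\right)^{2} = \frac{20711601}{625}$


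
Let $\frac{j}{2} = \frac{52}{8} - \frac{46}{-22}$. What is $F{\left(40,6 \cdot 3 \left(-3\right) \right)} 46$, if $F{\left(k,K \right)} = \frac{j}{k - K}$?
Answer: $\frac{4347}{517} \approx 8.4081$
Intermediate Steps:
$j = \frac{189}{11}$ ($j = 2 \left(\frac{52}{8} - \frac{46}{-22}\right) = 2 \left(52 \cdot \frac{1}{8} - - \frac{23}{11}\right) = 2 \left(\frac{13}{2} + \frac{23}{11}\right) = 2 \cdot \frac{189}{22} = \frac{189}{11} \approx 17.182$)
$F{\left(k,K \right)} = \frac{189}{11 \left(k - K\right)}$
$F{\left(40,6 \cdot 3 \left(-3\right) \right)} 46 = \frac{189}{11 \left(40 - 6 \cdot 3 \left(-3\right)\right)} 46 = \frac{189}{11 \left(40 - 18 \left(-3\right)\right)} 46 = \frac{189}{11 \left(40 - -54\right)} 46 = \frac{189}{11 \left(40 + 54\right)} 46 = \frac{189}{11 \cdot 94} \cdot 46 = \frac{189}{11} \cdot \frac{1}{94} \cdot 46 = \frac{189}{1034} \cdot 46 = \frac{4347}{517}$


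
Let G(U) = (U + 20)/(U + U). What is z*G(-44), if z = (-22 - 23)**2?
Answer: 6075/11 ≈ 552.27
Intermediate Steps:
G(U) = (20 + U)/(2*U) (G(U) = (20 + U)/((2*U)) = (20 + U)*(1/(2*U)) = (20 + U)/(2*U))
z = 2025 (z = (-45)**2 = 2025)
z*G(-44) = 2025*((1/2)*(20 - 44)/(-44)) = 2025*((1/2)*(-1/44)*(-24)) = 2025*(3/11) = 6075/11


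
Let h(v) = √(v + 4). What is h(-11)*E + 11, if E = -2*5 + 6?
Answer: 11 - 4*I*√7 ≈ 11.0 - 10.583*I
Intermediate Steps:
h(v) = √(4 + v)
E = -4 (E = -10 + 6 = -4)
h(-11)*E + 11 = √(4 - 11)*(-4) + 11 = √(-7)*(-4) + 11 = (I*√7)*(-4) + 11 = -4*I*√7 + 11 = 11 - 4*I*√7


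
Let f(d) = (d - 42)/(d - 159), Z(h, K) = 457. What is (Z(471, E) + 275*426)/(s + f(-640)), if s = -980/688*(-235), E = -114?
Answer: 16162494796/46119729 ≈ 350.45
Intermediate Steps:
f(d) = (-42 + d)/(-159 + d)
s = 57575/172 (s = -980*1/688*(-235) = -245/172*(-235) = 57575/172 ≈ 334.74)
(Z(471, E) + 275*426)/(s + f(-640)) = (457 + 275*426)/(57575/172 + (-42 - 640)/(-159 - 640)) = (457 + 117150)/(57575/172 - 682/(-799)) = 117607/(57575/172 - 1/799*(-682)) = 117607/(57575/172 + 682/799) = 117607/(46119729/137428) = 117607*(137428/46119729) = 16162494796/46119729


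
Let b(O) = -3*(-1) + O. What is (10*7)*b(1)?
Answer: 280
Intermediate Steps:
b(O) = 3 + O
(10*7)*b(1) = (10*7)*(3 + 1) = 70*4 = 280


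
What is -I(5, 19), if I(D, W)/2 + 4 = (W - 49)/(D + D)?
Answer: 14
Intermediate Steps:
I(D, W) = -8 + (-49 + W)/D (I(D, W) = -8 + 2*((W - 49)/(D + D)) = -8 + 2*((-49 + W)/((2*D))) = -8 + 2*((-49 + W)*(1/(2*D))) = -8 + 2*((-49 + W)/(2*D)) = -8 + (-49 + W)/D)
-I(5, 19) = -(-49 + 19 - 8*5)/5 = -(-49 + 19 - 40)/5 = -(-70)/5 = -1*(-14) = 14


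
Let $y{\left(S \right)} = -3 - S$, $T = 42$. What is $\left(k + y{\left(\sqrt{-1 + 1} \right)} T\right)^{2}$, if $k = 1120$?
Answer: $988036$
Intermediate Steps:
$\left(k + y{\left(\sqrt{-1 + 1} \right)} T\right)^{2} = \left(1120 + \left(-3 - \sqrt{-1 + 1}\right) 42\right)^{2} = \left(1120 + \left(-3 - \sqrt{0}\right) 42\right)^{2} = \left(1120 + \left(-3 - 0\right) 42\right)^{2} = \left(1120 + \left(-3 + 0\right) 42\right)^{2} = \left(1120 - 126\right)^{2} = 994^{2} = 988036$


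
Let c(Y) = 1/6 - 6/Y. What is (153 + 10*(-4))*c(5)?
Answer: -3503/30 ≈ -116.77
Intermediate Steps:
c(Y) = ⅙ - 6/Y (c(Y) = 1*(⅙) - 6/Y = ⅙ - 6/Y)
(153 + 10*(-4))*c(5) = (153 + 10*(-4))*((⅙)*(-36 + 5)/5) = (153 - 40)*((⅙)*(⅕)*(-31)) = 113*(-31/30) = -3503/30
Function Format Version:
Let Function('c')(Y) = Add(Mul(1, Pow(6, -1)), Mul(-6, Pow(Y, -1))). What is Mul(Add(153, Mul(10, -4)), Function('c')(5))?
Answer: Rational(-3503, 30) ≈ -116.77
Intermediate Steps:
Function('c')(Y) = Add(Rational(1, 6), Mul(-6, Pow(Y, -1))) (Function('c')(Y) = Add(Mul(1, Rational(1, 6)), Mul(-6, Pow(Y, -1))) = Add(Rational(1, 6), Mul(-6, Pow(Y, -1))))
Mul(Add(153, Mul(10, -4)), Function('c')(5)) = Mul(Add(153, Mul(10, -4)), Mul(Rational(1, 6), Pow(5, -1), Add(-36, 5))) = Mul(Add(153, -40), Mul(Rational(1, 6), Rational(1, 5), -31)) = Mul(113, Rational(-31, 30)) = Rational(-3503, 30)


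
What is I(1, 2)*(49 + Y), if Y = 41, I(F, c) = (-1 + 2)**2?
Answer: 90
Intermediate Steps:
I(F, c) = 1 (I(F, c) = 1**2 = 1)
I(1, 2)*(49 + Y) = 1*(49 + 41) = 1*90 = 90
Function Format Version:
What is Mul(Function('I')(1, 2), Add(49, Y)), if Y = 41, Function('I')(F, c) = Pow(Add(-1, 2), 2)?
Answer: 90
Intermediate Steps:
Function('I')(F, c) = 1 (Function('I')(F, c) = Pow(1, 2) = 1)
Mul(Function('I')(1, 2), Add(49, Y)) = Mul(1, Add(49, 41)) = Mul(1, 90) = 90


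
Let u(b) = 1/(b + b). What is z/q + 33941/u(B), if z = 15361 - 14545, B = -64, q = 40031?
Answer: -173912597072/40031 ≈ -4.3444e+6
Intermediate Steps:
u(b) = 1/(2*b)
z = 816
z/q + 33941/u(B) = 816/40031 + 33941/(((½)/(-64))) = 816*(1/40031) + 33941/(((½)*(-1/64))) = 816/40031 + 33941/(-1/128) = 816/40031 + 33941*(-128) = 816/40031 - 4344448 = -173912597072/40031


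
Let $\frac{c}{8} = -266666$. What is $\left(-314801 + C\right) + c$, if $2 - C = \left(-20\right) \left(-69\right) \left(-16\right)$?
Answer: $-2426047$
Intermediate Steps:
$c = -2133328$ ($c = 8 \left(-266666\right) = -2133328$)
$C = 22082$ ($C = 2 - \left(-20\right) \left(-69\right) \left(-16\right) = 2 - 1380 \left(-16\right) = 2 - -22080 = 2 + 22080 = 22082$)
$\left(-314801 + C\right) + c = \left(-314801 + 22082\right) - 2133328 = -292719 - 2133328 = -2426047$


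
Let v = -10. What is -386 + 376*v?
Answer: -4146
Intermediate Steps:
-386 + 376*v = -386 + 376*(-10) = -386 - 3760 = -4146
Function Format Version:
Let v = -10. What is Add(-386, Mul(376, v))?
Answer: -4146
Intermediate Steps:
Add(-386, Mul(376, v)) = Add(-386, Mul(376, -10)) = Add(-386, -3760) = -4146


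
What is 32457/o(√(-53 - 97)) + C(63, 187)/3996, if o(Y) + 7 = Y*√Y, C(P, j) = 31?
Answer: 155*(836761 + √5*6^(¾)*I^(3/2))/(3996*(-7 + 5*√5*6^(¾)*I^(3/2))) ≈ -524.09 - 425.76*I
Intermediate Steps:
o(Y) = -7 + Y^(3/2) (o(Y) = -7 + Y*√Y = -7 + Y^(3/2))
32457/o(√(-53 - 97)) + C(63, 187)/3996 = 32457/(-7 + (√(-53 - 97))^(3/2)) + 31/3996 = 32457/(-7 + (√(-150))^(3/2)) + 31*(1/3996) = 32457/(-7 + (5*I*√6)^(3/2)) + 31/3996 = 32457/(-7 + 5*√5*6^(¾)*I^(3/2)) + 31/3996 = 31/3996 + 32457/(-7 + 5*√5*6^(¾)*I^(3/2))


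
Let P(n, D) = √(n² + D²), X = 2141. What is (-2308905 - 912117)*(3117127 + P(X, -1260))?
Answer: -10040334643794 - 3221022*√6171481 ≈ -1.0048e+13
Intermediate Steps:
P(n, D) = √(D² + n²)
(-2308905 - 912117)*(3117127 + P(X, -1260)) = (-2308905 - 912117)*(3117127 + √((-1260)² + 2141²)) = -3221022*(3117127 + √(1587600 + 4583881)) = -3221022*(3117127 + √6171481) = -10040334643794 - 3221022*√6171481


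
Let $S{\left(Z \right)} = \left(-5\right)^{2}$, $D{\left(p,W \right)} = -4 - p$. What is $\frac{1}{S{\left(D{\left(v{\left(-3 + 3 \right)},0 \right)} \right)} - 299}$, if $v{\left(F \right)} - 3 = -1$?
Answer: $- \frac{1}{274} \approx -0.0036496$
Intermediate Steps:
$v{\left(F \right)} = 2$ ($v{\left(F \right)} = 3 - 1 = 2$)
$S{\left(Z \right)} = 25$
$\frac{1}{S{\left(D{\left(v{\left(-3 + 3 \right)},0 \right)} \right)} - 299} = \frac{1}{25 - 299} = \frac{1}{-274} = - \frac{1}{274}$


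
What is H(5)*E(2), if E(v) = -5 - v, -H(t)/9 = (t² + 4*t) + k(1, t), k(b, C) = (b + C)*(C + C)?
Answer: 6615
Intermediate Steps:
k(b, C) = 2*C*(C + b) (k(b, C) = (C + b)*(2*C) = 2*C*(C + b))
H(t) = -36*t - 9*t² - 18*t*(1 + t) (H(t) = -9*((t² + 4*t) + 2*t*(t + 1)) = -9*((t² + 4*t) + 2*t*(1 + t)) = -9*(t² + 4*t + 2*t*(1 + t)) = -36*t - 9*t² - 18*t*(1 + t))
H(5)*E(2) = (27*5*(-2 - 1*5))*(-5 - 1*2) = (27*5*(-2 - 5))*(-5 - 2) = (27*5*(-7))*(-7) = -945*(-7) = 6615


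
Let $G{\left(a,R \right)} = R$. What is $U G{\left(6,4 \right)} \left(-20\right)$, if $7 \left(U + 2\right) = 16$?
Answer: $- \frac{160}{7} \approx -22.857$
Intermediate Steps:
$U = \frac{2}{7}$ ($U = -2 + \frac{1}{7} \cdot 16 = -2 + \frac{16}{7} = \frac{2}{7} \approx 0.28571$)
$U G{\left(6,4 \right)} \left(-20\right) = \frac{2}{7} \cdot 4 \left(-20\right) = \frac{8}{7} \left(-20\right) = - \frac{160}{7}$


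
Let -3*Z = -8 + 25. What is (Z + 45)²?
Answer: 13924/9 ≈ 1547.1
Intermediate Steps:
Z = -17/3 (Z = -(-8 + 25)/3 = -⅓*17 = -17/3 ≈ -5.6667)
(Z + 45)² = (-17/3 + 45)² = (118/3)² = 13924/9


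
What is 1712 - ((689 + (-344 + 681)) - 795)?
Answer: 1481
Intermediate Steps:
1712 - ((689 + (-344 + 681)) - 795) = 1712 - ((689 + 337) - 795) = 1712 - (1026 - 795) = 1712 - 1*231 = 1712 - 231 = 1481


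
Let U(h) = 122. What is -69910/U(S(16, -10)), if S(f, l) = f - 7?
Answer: -34955/61 ≈ -573.03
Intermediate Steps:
S(f, l) = -7 + f
-69910/U(S(16, -10)) = -69910/122 = -69910*1/122 = -34955/61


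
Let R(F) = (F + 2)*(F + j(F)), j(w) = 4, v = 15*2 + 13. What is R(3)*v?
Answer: 1505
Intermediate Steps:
v = 43 (v = 30 + 13 = 43)
R(F) = (2 + F)*(4 + F) (R(F) = (F + 2)*(F + 4) = (2 + F)*(4 + F))
R(3)*v = (8 + 3² + 6*3)*43 = (8 + 9 + 18)*43 = 35*43 = 1505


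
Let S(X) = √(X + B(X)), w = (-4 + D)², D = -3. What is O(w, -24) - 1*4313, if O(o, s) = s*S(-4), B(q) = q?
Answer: -4313 - 48*I*√2 ≈ -4313.0 - 67.882*I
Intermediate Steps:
w = 49 (w = (-4 - 3)² = (-7)² = 49)
S(X) = √2*√X (S(X) = √(X + X) = √(2*X) = √2*√X)
O(o, s) = 2*I*s*√2 (O(o, s) = s*(√2*√(-4)) = s*(√2*(2*I)) = s*(2*I*√2) = 2*I*s*√2)
O(w, -24) - 1*4313 = 2*I*(-24)*√2 - 1*4313 = -48*I*√2 - 4313 = -4313 - 48*I*√2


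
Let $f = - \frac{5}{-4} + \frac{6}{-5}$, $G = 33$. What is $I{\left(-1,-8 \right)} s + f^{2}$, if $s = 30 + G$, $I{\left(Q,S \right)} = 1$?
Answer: $\frac{25201}{400} \approx 63.003$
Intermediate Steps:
$s = 63$ ($s = 30 + 33 = 63$)
$f = \frac{1}{20}$ ($f = \left(-5\right) \left(- \frac{1}{4}\right) + 6 \left(- \frac{1}{5}\right) = \frac{5}{4} - \frac{6}{5} = \frac{1}{20} \approx 0.05$)
$I{\left(-1,-8 \right)} s + f^{2} = 1 \cdot 63 + \left(\frac{1}{20}\right)^{2} = 63 + \frac{1}{400} = \frac{25201}{400}$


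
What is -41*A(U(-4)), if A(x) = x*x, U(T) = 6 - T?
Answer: -4100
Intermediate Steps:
A(x) = x²
-41*A(U(-4)) = -41*(6 - 1*(-4))² = -41*(6 + 4)² = -41*10² = -41*100 = -4100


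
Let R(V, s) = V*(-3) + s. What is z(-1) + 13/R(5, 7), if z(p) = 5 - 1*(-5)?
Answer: 67/8 ≈ 8.3750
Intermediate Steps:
z(p) = 10 (z(p) = 5 + 5 = 10)
R(V, s) = s - 3*V (R(V, s) = -3*V + s = s - 3*V)
z(-1) + 13/R(5, 7) = 10 + 13/(7 - 3*5) = 10 + 13/(7 - 15) = 10 + 13/(-8) = 10 - ⅛*13 = 10 - 13/8 = 67/8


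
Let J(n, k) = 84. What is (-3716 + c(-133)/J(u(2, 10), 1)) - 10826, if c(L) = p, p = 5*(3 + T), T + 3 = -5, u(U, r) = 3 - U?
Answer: -1221553/84 ≈ -14542.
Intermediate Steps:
T = -8 (T = -3 - 5 = -8)
p = -25 (p = 5*(3 - 8) = 5*(-5) = -25)
c(L) = -25
(-3716 + c(-133)/J(u(2, 10), 1)) - 10826 = (-3716 - 25/84) - 10826 = -312169/84 - 10826 = -1221553/84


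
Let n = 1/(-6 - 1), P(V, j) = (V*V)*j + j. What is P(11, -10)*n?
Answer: 1220/7 ≈ 174.29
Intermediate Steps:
P(V, j) = j + j*V**2 (P(V, j) = V**2*j + j = j*V**2 + j = j + j*V**2)
n = -1/7 (n = 1/(-7) = -1/7 ≈ -0.14286)
P(11, -10)*n = -10*(1 + 11**2)*(-1/7) = -10*(1 + 121)*(-1/7) = -10*122*(-1/7) = -1220*(-1/7) = 1220/7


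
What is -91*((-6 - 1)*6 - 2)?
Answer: 4004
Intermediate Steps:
-91*((-6 - 1)*6 - 2) = -91*(-7*6 - 2) = -91*(-42 - 2) = -91*(-44) = 4004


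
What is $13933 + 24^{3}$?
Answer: $27757$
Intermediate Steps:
$13933 + 24^{3} = 13933 + 13824 = 27757$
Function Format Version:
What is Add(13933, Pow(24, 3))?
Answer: 27757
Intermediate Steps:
Add(13933, Pow(24, 3)) = Add(13933, 13824) = 27757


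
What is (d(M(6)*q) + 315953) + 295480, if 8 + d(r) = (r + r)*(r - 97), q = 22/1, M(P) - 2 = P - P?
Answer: 606761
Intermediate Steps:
M(P) = 2 (M(P) = 2 + (P - P) = 2 + 0 = 2)
q = 22 (q = 22*1 = 22)
d(r) = -8 + 2*r*(-97 + r) (d(r) = -8 + (r + r)*(r - 97) = -8 + (2*r)*(-97 + r) = -8 + 2*r*(-97 + r))
(d(M(6)*q) + 315953) + 295480 = ((-8 - 388*22 + 2*(2*22)**2) + 315953) + 295480 = ((-8 - 194*44 + 2*44**2) + 315953) + 295480 = ((-8 - 8536 + 2*1936) + 315953) + 295480 = ((-8 - 8536 + 3872) + 315953) + 295480 = (-4672 + 315953) + 295480 = 311281 + 295480 = 606761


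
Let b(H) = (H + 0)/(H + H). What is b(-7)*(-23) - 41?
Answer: -105/2 ≈ -52.500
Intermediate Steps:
b(H) = ½ (b(H) = H/((2*H)) = H*(1/(2*H)) = ½)
b(-7)*(-23) - 41 = (½)*(-23) - 41 = -23/2 - 41 = -105/2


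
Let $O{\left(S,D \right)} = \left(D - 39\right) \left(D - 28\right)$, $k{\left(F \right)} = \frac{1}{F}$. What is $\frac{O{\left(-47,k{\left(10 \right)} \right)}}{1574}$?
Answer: $\frac{108531}{157400} \approx 0.68952$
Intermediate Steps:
$O{\left(S,D \right)} = \left(-39 + D\right) \left(-28 + D\right)$
$\frac{O{\left(-47,k{\left(10 \right)} \right)}}{1574} = \frac{1092 + \left(\frac{1}{10}\right)^{2} - \frac{67}{10}}{1574} = \left(1092 + \left(\frac{1}{10}\right)^{2} - \frac{67}{10}\right) \frac{1}{1574} = \left(1092 + \frac{1}{100} - \frac{67}{10}\right) \frac{1}{1574} = \frac{108531}{100} \cdot \frac{1}{1574} = \frac{108531}{157400}$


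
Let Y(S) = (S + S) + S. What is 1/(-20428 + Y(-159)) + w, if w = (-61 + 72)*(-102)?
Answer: -23455411/20905 ≈ -1122.0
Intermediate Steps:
Y(S) = 3*S (Y(S) = 2*S + S = 3*S)
w = -1122 (w = 11*(-102) = -1122)
1/(-20428 + Y(-159)) + w = 1/(-20428 + 3*(-159)) - 1122 = 1/(-20428 - 477) - 1122 = 1/(-20905) - 1122 = -1/20905 - 1122 = -23455411/20905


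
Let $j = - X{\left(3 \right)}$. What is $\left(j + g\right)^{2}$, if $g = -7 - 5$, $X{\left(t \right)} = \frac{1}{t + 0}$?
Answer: $\frac{1369}{9} \approx 152.11$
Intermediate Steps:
$X{\left(t \right)} = \frac{1}{t}$
$g = -12$
$j = - \frac{1}{3} \approx -0.33333$
$\left(j + g\right)^{2} = \left(- \frac{1}{3} - 12\right)^{2} = \left(- \frac{37}{3}\right)^{2} = \frac{1369}{9}$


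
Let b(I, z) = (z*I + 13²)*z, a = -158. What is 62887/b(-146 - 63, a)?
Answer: -62887/5244178 ≈ -0.011992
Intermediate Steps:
b(I, z) = z*(169 + I*z) (b(I, z) = (I*z + 169)*z = (169 + I*z)*z = z*(169 + I*z))
62887/b(-146 - 63, a) = 62887/((-158*(169 + (-146 - 63)*(-158)))) = 62887/((-158*(169 - 209*(-158)))) = 62887/((-158*(169 + 33022))) = 62887/((-158*33191)) = 62887/(-5244178) = 62887*(-1/5244178) = -62887/5244178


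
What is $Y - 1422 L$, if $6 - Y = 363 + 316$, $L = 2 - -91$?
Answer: $-132919$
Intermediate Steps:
$L = 93$ ($L = 2 + 91 = 93$)
$Y = -673$ ($Y = 6 - \left(363 + 316\right) = 6 - 679 = -673$)
$Y - 1422 L = -673 - 132246 = -132919$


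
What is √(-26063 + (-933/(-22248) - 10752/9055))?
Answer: I*√3264805713098280110/11191980 ≈ 161.44*I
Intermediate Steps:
√(-26063 + (-933/(-22248) - 10752/9055)) = √(-26063 + (-933*(-1/22248) - 10752*1/9055)) = √(-26063 + (311/7416 - 10752/9055)) = √(-26063 - 76920727/67151880) = √(-1750256369167/67151880) = I*√3264805713098280110/11191980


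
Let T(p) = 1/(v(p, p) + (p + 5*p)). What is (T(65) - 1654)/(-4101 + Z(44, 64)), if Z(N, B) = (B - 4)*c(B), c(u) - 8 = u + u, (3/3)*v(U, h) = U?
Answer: -752569/1846845 ≈ -0.40749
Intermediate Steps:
v(U, h) = U
c(u) = 8 + 2*u (c(u) = 8 + (u + u) = 8 + 2*u)
Z(N, B) = (-4 + B)*(8 + 2*B) (Z(N, B) = (B - 4)*(8 + 2*B) = (-4 + B)*(8 + 2*B))
T(p) = 1/(7*p) (T(p) = 1/(p + (p + 5*p)) = 1/(p + 6*p) = 1/(7*p))
(T(65) - 1654)/(-4101 + Z(44, 64)) = ((⅐)/65 - 1654)/(-4101 + (-32 + 2*64²)) = ((⅐)*(1/65) - 1654)/(-4101 + (-32 + 2*4096)) = (1/455 - 1654)/(-4101 + (-32 + 8192)) = -752569/(455*(-4101 + 8160)) = -752569/455/4059 = -752569/455*1/4059 = -752569/1846845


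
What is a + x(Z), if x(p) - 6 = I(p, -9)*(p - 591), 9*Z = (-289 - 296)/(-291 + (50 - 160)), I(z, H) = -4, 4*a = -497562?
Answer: -97860961/802 ≈ -1.2202e+5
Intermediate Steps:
a = -248781/2 (a = (¼)*(-497562) = -248781/2 ≈ -1.2439e+5)
Z = 65/401 (Z = ((-289 - 296)/(-291 + (50 - 160)))/9 = (-585/(-291 - 110))/9 = (-585/(-401))/9 = (-585*(-1/401))/9 = (⅑)*(585/401) = 65/401 ≈ 0.16209)
x(p) = 2370 - 4*p (x(p) = 6 - 4*(p - 591) = 6 - 4*(-591 + p) = 6 + (2364 - 4*p) = 2370 - 4*p)
a + x(Z) = -248781/2 + (2370 - 4*65/401) = -248781/2 + (2370 - 260/401) = -248781/2 + 950110/401 = -97860961/802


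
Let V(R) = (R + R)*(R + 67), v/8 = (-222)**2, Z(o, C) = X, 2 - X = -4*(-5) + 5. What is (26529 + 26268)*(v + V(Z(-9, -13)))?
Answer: 20709517656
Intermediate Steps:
X = -23 (X = 2 - (-4*(-5) + 5) = 2 - (20 + 5) = 2 - 1*25 = 2 - 25 = -23)
Z(o, C) = -23
v = 394272 (v = 8*(-222)**2 = 8*49284 = 394272)
V(R) = 2*R*(67 + R) (V(R) = (2*R)*(67 + R) = 2*R*(67 + R))
(26529 + 26268)*(v + V(Z(-9, -13))) = (26529 + 26268)*(394272 + 2*(-23)*(67 - 23)) = 52797*(394272 + 2*(-23)*44) = 52797*(394272 - 2024) = 52797*392248 = 20709517656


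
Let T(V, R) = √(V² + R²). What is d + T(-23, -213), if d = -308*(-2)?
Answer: 616 + √45898 ≈ 830.24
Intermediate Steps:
T(V, R) = √(R² + V²)
d = 616
d + T(-23, -213) = 616 + √((-213)² + (-23)²) = 616 + √(45369 + 529) = 616 + √45898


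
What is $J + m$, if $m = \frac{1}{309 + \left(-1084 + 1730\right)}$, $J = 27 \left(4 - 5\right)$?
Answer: $- \frac{25784}{955} \approx -26.999$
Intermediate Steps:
$J = -27$ ($J = 27 \left(-1\right) = -27$)
$m = \frac{1}{955}$ ($m = \frac{1}{309 + 646} = \frac{1}{955} \approx 0.0010471$)
$J + m = -27 + \frac{1}{955} = - \frac{25784}{955}$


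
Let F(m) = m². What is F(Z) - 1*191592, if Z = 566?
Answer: 128764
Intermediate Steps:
F(Z) - 1*191592 = 566² - 1*191592 = 320356 - 191592 = 128764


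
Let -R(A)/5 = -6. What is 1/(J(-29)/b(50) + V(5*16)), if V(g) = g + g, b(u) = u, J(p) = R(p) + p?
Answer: 50/8001 ≈ 0.0062492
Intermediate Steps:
R(A) = 30 (R(A) = -5*(-6) = 30)
J(p) = 30 + p
V(g) = 2*g
1/(J(-29)/b(50) + V(5*16)) = 1/((30 - 29)/50 + 2*(5*16)) = 1/(1*(1/50) + 2*80) = 1/(1/50 + 160) = 1/(8001/50) = 50/8001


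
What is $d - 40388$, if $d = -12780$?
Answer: $-53168$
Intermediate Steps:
$d - 40388 = -12780 - 40388 = -53168$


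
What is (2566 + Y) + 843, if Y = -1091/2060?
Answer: 7021449/2060 ≈ 3408.5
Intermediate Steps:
Y = -1091/2060 (Y = -1091*1/2060 = -1091/2060 ≈ -0.52961)
(2566 + Y) + 843 = (2566 - 1091/2060) + 843 = 5284869/2060 + 843 = 7021449/2060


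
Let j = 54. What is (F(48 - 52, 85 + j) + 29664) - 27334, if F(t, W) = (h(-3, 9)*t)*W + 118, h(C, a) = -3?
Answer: 4116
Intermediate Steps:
F(t, W) = 118 - 3*W*t (F(t, W) = (-3*t)*W + 118 = -3*W*t + 118 = 118 - 3*W*t)
(F(48 - 52, 85 + j) + 29664) - 27334 = ((118 - 3*(85 + 54)*(48 - 52)) + 29664) - 27334 = ((118 - 3*139*(-4)) + 29664) - 27334 = ((118 + 1668) + 29664) - 27334 = (1786 + 29664) - 27334 = 31450 - 27334 = 4116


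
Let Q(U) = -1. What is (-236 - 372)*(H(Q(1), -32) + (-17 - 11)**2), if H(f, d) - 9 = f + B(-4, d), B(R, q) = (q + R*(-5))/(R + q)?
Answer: -1445216/3 ≈ -4.8174e+5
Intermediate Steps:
B(R, q) = (q - 5*R)/(R + q)
H(f, d) = 9 + f + (20 + d)/(-4 + d) (H(f, d) = 9 + (f + (d - 5*(-4))/(-4 + d)) = 9 + (f + (d + 20)/(-4 + d)) = 9 + (f + (20 + d)/(-4 + d)) = 9 + f + (20 + d)/(-4 + d))
(-236 - 372)*(H(Q(1), -32) + (-17 - 11)**2) = (-236 - 372)*((20 - 32 + (-4 - 32)*(9 - 1))/(-4 - 32) + (-17 - 11)**2) = -608*((20 - 32 - 36*8)/(-36) + (-28)**2) = -608*(-(20 - 32 - 288)/36 + 784) = -608*(-1/36*(-300) + 784) = -608*(25/3 + 784) = -608*2377/3 = -1445216/3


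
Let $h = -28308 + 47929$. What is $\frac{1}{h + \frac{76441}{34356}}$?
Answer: $\frac{34356}{674175517} \approx 5.096 \cdot 10^{-5}$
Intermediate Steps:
$h = 19621$
$\frac{1}{h + \frac{76441}{34356}} = \frac{1}{19621 + \frac{76441}{34356}} = \frac{1}{\frac{674175517}{34356}} = \frac{34356}{674175517}$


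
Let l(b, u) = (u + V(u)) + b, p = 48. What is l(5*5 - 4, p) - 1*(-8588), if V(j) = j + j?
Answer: 8753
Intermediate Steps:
V(j) = 2*j
l(b, u) = b + 3*u (l(b, u) = (u + 2*u) + b = 3*u + b = b + 3*u)
l(5*5 - 4, p) - 1*(-8588) = ((5*5 - 4) + 3*48) - 1*(-8588) = ((25 - 4) + 144) + 8588 = (21 + 144) + 8588 = 165 + 8588 = 8753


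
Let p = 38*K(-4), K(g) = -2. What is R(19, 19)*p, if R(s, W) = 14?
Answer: -1064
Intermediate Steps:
p = -76 (p = 38*(-2) = -76)
R(19, 19)*p = 14*(-76) = -1064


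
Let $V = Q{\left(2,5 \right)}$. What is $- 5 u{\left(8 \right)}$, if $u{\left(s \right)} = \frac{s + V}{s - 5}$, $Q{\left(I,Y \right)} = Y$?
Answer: $- \frac{65}{3} \approx -21.667$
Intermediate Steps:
$V = 5$
$u{\left(s \right)} = \frac{5 + s}{-5 + s}$ ($u{\left(s \right)} = \frac{s + 5}{s - 5} = \frac{5 + s}{-5 + s}$)
$- 5 u{\left(8 \right)} = - 5 \frac{5 + 8}{-5 + 8} = - 5 \cdot \frac{1}{3} \cdot 13 = \left(-5\right) \frac{13}{3} = - \frac{65}{3}$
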